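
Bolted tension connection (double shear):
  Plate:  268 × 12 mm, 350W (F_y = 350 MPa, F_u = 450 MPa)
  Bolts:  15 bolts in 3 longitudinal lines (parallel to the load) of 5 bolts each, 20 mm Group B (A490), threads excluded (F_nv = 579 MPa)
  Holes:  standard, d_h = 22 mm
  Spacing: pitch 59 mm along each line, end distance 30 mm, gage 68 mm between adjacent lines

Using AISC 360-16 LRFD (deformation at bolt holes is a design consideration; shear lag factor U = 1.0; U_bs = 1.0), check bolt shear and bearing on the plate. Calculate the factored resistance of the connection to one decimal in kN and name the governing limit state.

2434.9 kN (bearing governs)

Bolt shear: A_b = π(20)²/4 = 314.16 mm². φR_n = 0.75 × 579 × 314.16 × 15 × 2 = 4092.7 kN.
Bearing (12 mm plate, F_u = 450 MPa): end bolts L_c = 30 − 22/2 = 19, R_n = min(1.2×19×12×450, 2.4×20×12×450) = 123.12 kN/bolt; interior L_c = 59 − 22 = 37, R_n = 239.76 kN/bolt. φR_n = 0.75 × (3×123.12 + 12×239.76) = 2434.9 kN.
Governing: min(4092.7, 2434.9) = 2434.9 kN → bearing.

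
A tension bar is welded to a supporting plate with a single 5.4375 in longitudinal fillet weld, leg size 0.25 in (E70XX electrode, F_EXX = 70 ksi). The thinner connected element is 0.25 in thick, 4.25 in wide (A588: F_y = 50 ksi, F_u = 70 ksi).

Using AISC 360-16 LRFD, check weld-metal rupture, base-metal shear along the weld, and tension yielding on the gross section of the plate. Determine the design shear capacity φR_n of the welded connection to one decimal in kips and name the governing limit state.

Weld metal: throat = 0.707×0.25 = 0.17675 in, L = 5.4375 in. φR_n = 0.75 × 0.6 × 70 × 0.17675 × 5.4375 = 30.3 kips.
Base metal shear (0.25 in plate): yield φR_n = 1.0×0.6×50×0.25×5.4375 = 40.8 kips; rupture φR_n = 0.75×0.6×70×0.25×5.4375 = 42.8 kips; take 40.8 kips (yield).
Tension yield (gross): A_g = 4.25×0.25 = 1.0625 in². φR_n = 0.90 × 50 × 1.0625 = 47.8 kips.
Governing: min(30.3, 40.8, 47.8) = 30.3 kips → weld metal.

30.3 kips (weld metal governs)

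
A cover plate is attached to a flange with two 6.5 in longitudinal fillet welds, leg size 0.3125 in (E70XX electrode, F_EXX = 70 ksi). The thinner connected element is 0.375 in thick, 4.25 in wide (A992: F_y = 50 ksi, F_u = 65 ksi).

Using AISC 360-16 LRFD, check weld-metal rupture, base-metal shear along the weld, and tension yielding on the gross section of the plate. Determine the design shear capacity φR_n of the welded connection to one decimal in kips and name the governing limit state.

71.7 kips (gross-section yield governs)

Weld metal: throat = 0.707×0.3125 = 0.22094 in, L = 2×6.5 = 13 in. φR_n = 0.75 × 0.6 × 70 × 0.22094 × 13 = 90.5 kips.
Base metal shear (0.375 in plate): yield φR_n = 1.0×0.6×50×0.375×13 = 146.3 kips; rupture φR_n = 0.75×0.6×65×0.375×13 = 142.6 kips; take 142.6 kips (rupture).
Tension yield (gross): A_g = 4.25×0.375 = 1.5938 in². φR_n = 0.90 × 50 × 1.5938 = 71.7 kips.
Governing: min(90.5, 142.6, 71.7) = 71.7 kips → gross-section yield.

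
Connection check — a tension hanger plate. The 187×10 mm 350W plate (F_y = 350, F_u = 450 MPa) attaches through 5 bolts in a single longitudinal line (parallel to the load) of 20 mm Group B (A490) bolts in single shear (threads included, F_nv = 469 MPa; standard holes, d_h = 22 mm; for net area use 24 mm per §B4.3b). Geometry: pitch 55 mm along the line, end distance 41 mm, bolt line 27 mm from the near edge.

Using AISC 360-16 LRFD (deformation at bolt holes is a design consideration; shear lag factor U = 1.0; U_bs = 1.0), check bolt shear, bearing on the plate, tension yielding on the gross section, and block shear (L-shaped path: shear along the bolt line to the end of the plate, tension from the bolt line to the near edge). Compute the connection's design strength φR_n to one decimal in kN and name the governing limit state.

Bolt shear: A_b = π(20)²/4 = 314.16 mm². φR_n = 0.75 × 469 × 314.16 × 5 × 1 = 552.5 kN.
Bearing (10 mm plate, F_u = 450 MPa): end bolts L_c = 41 − 22/2 = 30, R_n = min(1.2×30×10×450, 2.4×20×10×450) = 162 kN/bolt; interior L_c = 55 − 22 = 33, R_n = 178.2 kN/bolt. φR_n = 0.75 × (1×162 + 4×178.2) = 656.1 kN.
Tension yield (gross): A_g = 187×10 = 1870 mm². φR_n = 0.90 × 350 × 1870 = 589.1 kN.
Block shear: shear path 1×[41+4×55] = 1×261 mm, A_gv = 2610, A_nv = 1×(261 − 4.5×24)×10 = 1530 mm²; tension to near edge: (27 − 0.5×24)×10 = 150 mm². R_n = min(0.6×450×1530, 0.6×350×2610) + 1.0×450×150 = min(413.1, 548.1) + 67.5 = 480.6 kN. φR_n = 0.75 × 480.6 = 360.5 kN.
Governing: min(552.5, 656.1, 589.1, 360.5) = 360.5 kN → block shear.

360.5 kN (block shear governs)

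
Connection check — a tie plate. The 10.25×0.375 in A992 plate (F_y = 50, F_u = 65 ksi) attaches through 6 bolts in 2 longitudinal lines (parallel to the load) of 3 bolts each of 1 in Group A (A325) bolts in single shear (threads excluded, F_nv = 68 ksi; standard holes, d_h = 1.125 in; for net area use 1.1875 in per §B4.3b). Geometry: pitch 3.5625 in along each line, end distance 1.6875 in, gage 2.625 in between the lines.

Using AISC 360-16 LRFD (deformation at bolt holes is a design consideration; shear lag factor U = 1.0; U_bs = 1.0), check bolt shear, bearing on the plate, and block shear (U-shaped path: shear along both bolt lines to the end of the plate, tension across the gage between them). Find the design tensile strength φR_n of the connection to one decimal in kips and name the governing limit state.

154.5 kips (block shear governs)

Bolt shear: A_b = π(1)²/4 = 0.7854 in². φR_n = 0.75 × 68 × 0.7854 × 6 × 1 = 240.3 kips.
Bearing (0.375 in plate, F_u = 65 ksi): end bolts L_c = 1.6875 − 1.125/2 = 1.125, R_n = min(1.2×1.125×0.375×65, 2.4×1×0.375×65) = 32.906 kips/bolt; interior L_c = 3.5625 − 1.125 = 2.4375, R_n = 58.5 kips/bolt. φR_n = 0.75 × (2×32.906 + 4×58.5) = 224.9 kips.
Block shear: shear path 2×[1.6875+2×3.5625] = 2×8.8125 in, A_gv = 6.6094, A_nv = 2×(8.8125 − 2.5×1.1875)×0.375 = 4.3828 in²; tension across gage: (2.625 − 1×1.1875)×0.375 = 0.53906 in². R_n = min(0.6×65×4.3828, 0.6×50×6.6094) + 1.0×65×0.53906 = min(170.93, 198.28) + 35.039 = 205.97 kips. φR_n = 0.75 × 205.97 = 154.5 kips.
Governing: min(240.3, 224.9, 154.5) = 154.5 kips → block shear.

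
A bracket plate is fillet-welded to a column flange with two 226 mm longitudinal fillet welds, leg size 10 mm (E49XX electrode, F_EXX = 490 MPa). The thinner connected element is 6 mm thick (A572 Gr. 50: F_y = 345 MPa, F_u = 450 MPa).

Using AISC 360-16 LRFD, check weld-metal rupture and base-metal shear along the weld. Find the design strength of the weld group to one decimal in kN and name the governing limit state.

Weld metal: throat = 0.707×10 = 7.07 mm, L = 2×226 = 452 mm. φR_n = 0.75 × 0.6 × 490 × 7.07 × 452 = 704.6 kN.
Base metal shear (6 mm plate): yield φR_n = 1.0×0.6×345×6×452 = 561.4 kN; rupture φR_n = 0.75×0.6×450×6×452 = 549.2 kN; take 549.2 kN (rupture).
Governing: min(704.6, 549.2) = 549.2 kN → base-metal shear.

549.2 kN (base-metal shear governs)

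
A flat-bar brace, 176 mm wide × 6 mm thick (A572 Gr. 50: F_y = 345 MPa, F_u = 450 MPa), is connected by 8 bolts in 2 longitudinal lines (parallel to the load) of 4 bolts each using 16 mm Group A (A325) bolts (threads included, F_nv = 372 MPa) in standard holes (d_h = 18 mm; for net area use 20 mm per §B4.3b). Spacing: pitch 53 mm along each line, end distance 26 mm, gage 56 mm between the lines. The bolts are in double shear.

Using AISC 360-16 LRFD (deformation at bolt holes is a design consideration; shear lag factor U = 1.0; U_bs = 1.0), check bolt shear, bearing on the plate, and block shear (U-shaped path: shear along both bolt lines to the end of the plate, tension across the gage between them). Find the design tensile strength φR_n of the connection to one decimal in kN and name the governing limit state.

352.4 kN (block shear governs)

Bolt shear: A_b = π(16)²/4 = 201.06 mm². φR_n = 0.75 × 372 × 201.06 × 8 × 2 = 897.5 kN.
Bearing (6 mm plate, F_u = 450 MPa): end bolts L_c = 26 − 18/2 = 17, R_n = min(1.2×17×6×450, 2.4×16×6×450) = 55.08 kN/bolt; interior L_c = 53 − 18 = 35, R_n = 103.68 kN/bolt. φR_n = 0.75 × (2×55.08 + 6×103.68) = 549.2 kN.
Block shear: shear path 2×[26+3×53] = 2×185 mm, A_gv = 2220, A_nv = 2×(185 − 3.5×20)×6 = 1380 mm²; tension across gage: (56 − 1×20)×6 = 216 mm². R_n = min(0.6×450×1380, 0.6×345×2220) + 1.0×450×216 = min(372.6, 459.54) + 97.2 = 469.8 kN. φR_n = 0.75 × 469.8 = 352.4 kN.
Governing: min(897.5, 549.2, 352.4) = 352.4 kN → block shear.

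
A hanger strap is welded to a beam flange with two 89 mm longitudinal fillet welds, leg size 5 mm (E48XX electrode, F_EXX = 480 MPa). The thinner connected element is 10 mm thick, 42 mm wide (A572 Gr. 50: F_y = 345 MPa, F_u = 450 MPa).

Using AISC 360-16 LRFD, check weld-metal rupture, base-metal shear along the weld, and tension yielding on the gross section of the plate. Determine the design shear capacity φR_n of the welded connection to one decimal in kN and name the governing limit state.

Weld metal: throat = 0.707×5 = 3.535 mm, L = 2×89 = 178 mm. φR_n = 0.75 × 0.6 × 480 × 3.535 × 178 = 135.9 kN.
Base metal shear (10 mm plate): yield φR_n = 1.0×0.6×345×10×178 = 368.5 kN; rupture φR_n = 0.75×0.6×450×10×178 = 360.5 kN; take 360.5 kN (rupture).
Tension yield (gross): A_g = 42×10 = 420 mm². φR_n = 0.90 × 345 × 420 = 130.4 kN.
Governing: min(135.9, 360.5, 130.4) = 130.4 kN → gross-section yield.

130.4 kN (gross-section yield governs)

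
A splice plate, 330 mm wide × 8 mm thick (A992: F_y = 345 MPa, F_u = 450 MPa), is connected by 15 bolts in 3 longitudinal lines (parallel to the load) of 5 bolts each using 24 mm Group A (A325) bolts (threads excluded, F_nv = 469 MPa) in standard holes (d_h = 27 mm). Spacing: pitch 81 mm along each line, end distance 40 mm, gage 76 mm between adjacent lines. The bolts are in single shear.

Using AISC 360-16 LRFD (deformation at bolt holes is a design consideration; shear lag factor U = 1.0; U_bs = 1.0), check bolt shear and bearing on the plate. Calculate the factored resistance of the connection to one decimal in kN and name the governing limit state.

2123.8 kN (bearing governs)

Bolt shear: A_b = π(24)²/4 = 452.39 mm². φR_n = 0.75 × 469 × 452.39 × 15 × 1 = 2386.9 kN.
Bearing (8 mm plate, F_u = 450 MPa): end bolts L_c = 40 − 27/2 = 26.5, R_n = min(1.2×26.5×8×450, 2.4×24×8×450) = 114.48 kN/bolt; interior L_c = 81 − 27 = 54, R_n = 207.36 kN/bolt. φR_n = 0.75 × (3×114.48 + 12×207.36) = 2123.8 kN.
Governing: min(2386.9, 2123.8) = 2123.8 kN → bearing.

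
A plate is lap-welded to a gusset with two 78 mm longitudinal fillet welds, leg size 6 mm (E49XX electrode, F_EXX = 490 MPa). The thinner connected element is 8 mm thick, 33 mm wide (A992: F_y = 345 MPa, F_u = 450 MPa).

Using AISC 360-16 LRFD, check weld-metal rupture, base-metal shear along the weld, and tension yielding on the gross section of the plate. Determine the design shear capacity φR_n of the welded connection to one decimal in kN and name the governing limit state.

Weld metal: throat = 0.707×6 = 4.242 mm, L = 2×78 = 156 mm. φR_n = 0.75 × 0.6 × 490 × 4.242 × 156 = 145.9 kN.
Base metal shear (8 mm plate): yield φR_n = 1.0×0.6×345×8×156 = 258.3 kN; rupture φR_n = 0.75×0.6×450×8×156 = 252.7 kN; take 252.7 kN (rupture).
Tension yield (gross): A_g = 33×8 = 264 mm². φR_n = 0.90 × 345 × 264 = 82.0 kN.
Governing: min(145.9, 252.7, 82.0) = 82.0 kN → gross-section yield.

82.0 kN (gross-section yield governs)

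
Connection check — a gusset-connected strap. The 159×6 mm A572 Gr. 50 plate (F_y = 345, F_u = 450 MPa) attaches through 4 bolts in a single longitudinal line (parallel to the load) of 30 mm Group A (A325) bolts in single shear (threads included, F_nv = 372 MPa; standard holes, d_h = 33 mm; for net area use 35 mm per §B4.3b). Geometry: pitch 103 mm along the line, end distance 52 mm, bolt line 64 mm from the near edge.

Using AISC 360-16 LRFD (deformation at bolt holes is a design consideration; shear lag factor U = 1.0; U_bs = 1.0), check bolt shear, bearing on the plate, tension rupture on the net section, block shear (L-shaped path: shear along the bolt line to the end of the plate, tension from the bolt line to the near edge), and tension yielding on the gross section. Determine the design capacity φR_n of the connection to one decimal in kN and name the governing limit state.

251.1 kN (net-section rupture governs)

Bolt shear: A_b = π(30)²/4 = 706.86 mm². φR_n = 0.75 × 372 × 706.86 × 4 × 1 = 788.9 kN.
Bearing (6 mm plate, F_u = 450 MPa): end bolts L_c = 52 − 33/2 = 35.5, R_n = min(1.2×35.5×6×450, 2.4×30×6×450) = 115.02 kN/bolt; interior L_c = 103 − 33 = 70, R_n = 194.4 kN/bolt. φR_n = 0.75 × (1×115.02 + 3×194.4) = 523.7 kN.
Tension rupture (net): A_n = (159 − 1×35)×6 = 744 mm² (U = 1.0, A_e = A_n). φR_n = 0.75 × 450 × 744 = 251.1 kN.
Block shear: shear path 1×[52+3×103] = 1×361 mm, A_gv = 2166, A_nv = 1×(361 − 3.5×35)×6 = 1431 mm²; tension to near edge: (64 − 0.5×35)×6 = 279 mm². R_n = min(0.6×450×1431, 0.6×345×2166) + 1.0×450×279 = min(386.37, 448.36) + 125.55 = 511.92 kN. φR_n = 0.75 × 511.92 = 383.9 kN.
Tension yield (gross): A_g = 159×6 = 954 mm². φR_n = 0.90 × 345 × 954 = 296.2 kN.
Governing: min(788.9, 523.7, 251.1, 383.9, 296.2) = 251.1 kN → net-section rupture.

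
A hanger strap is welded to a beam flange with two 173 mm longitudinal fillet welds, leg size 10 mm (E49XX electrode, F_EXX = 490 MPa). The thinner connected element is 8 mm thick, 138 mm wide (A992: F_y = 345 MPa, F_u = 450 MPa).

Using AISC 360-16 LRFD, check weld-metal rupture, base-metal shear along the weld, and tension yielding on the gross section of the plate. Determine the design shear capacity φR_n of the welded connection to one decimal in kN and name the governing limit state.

342.8 kN (gross-section yield governs)

Weld metal: throat = 0.707×10 = 7.07 mm, L = 2×173 = 346 mm. φR_n = 0.75 × 0.6 × 490 × 7.07 × 346 = 539.4 kN.
Base metal shear (8 mm plate): yield φR_n = 1.0×0.6×345×8×346 = 573.0 kN; rupture φR_n = 0.75×0.6×450×8×346 = 560.5 kN; take 560.5 kN (rupture).
Tension yield (gross): A_g = 138×8 = 1104 mm². φR_n = 0.90 × 345 × 1104 = 342.8 kN.
Governing: min(539.4, 560.5, 342.8) = 342.8 kN → gross-section yield.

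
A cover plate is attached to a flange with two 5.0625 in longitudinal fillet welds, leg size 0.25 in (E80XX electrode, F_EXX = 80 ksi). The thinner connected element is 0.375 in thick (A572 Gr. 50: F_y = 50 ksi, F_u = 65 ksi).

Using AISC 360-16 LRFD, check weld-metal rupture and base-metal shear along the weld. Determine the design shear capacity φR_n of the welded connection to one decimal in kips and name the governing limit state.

64.4 kips (weld metal governs)

Weld metal: throat = 0.707×0.25 = 0.17675 in, L = 2×5.0625 = 10.125 in. φR_n = 0.75 × 0.6 × 80 × 0.17675 × 10.125 = 64.4 kips.
Base metal shear (0.375 in plate): yield φR_n = 1.0×0.6×50×0.375×10.125 = 113.9 kips; rupture φR_n = 0.75×0.6×65×0.375×10.125 = 111.1 kips; take 111.1 kips (rupture).
Governing: min(64.4, 111.1) = 64.4 kips → weld metal.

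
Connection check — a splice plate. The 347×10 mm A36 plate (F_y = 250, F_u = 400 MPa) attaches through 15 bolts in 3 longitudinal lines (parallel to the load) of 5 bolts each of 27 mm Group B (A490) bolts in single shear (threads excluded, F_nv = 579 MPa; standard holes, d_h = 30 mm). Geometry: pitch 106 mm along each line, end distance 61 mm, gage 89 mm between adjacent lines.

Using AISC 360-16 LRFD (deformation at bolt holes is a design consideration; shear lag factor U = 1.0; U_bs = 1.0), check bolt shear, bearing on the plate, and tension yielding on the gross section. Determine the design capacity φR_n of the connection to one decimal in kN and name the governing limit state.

Bolt shear: A_b = π(27)²/4 = 572.56 mm². φR_n = 0.75 × 579 × 572.56 × 15 × 1 = 3729.5 kN.
Bearing (10 mm plate, F_u = 400 MPa): end bolts L_c = 61 − 30/2 = 46, R_n = min(1.2×46×10×400, 2.4×27×10×400) = 220.8 kN/bolt; interior L_c = 106 − 30 = 76, R_n = 259.2 kN/bolt. φR_n = 0.75 × (3×220.8 + 12×259.2) = 2829.6 kN.
Tension yield (gross): A_g = 347×10 = 3470 mm². φR_n = 0.90 × 250 × 3470 = 780.8 kN.
Governing: min(3729.5, 2829.6, 780.8) = 780.8 kN → gross-section yield.

780.8 kN (gross-section yield governs)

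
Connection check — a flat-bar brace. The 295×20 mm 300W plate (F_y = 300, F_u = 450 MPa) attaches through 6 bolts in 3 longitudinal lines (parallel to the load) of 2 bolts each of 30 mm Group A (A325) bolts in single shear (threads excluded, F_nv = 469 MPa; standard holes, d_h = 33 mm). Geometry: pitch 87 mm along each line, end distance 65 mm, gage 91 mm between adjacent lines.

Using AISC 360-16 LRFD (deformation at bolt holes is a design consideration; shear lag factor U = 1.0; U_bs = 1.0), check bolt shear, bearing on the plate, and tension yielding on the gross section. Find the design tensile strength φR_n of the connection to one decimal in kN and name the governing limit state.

1491.8 kN (bolt shear governs)

Bolt shear: A_b = π(30)²/4 = 706.86 mm². φR_n = 0.75 × 469 × 706.86 × 6 × 1 = 1491.8 kN.
Bearing (20 mm plate, F_u = 450 MPa): end bolts L_c = 65 − 33/2 = 48.5, R_n = min(1.2×48.5×20×450, 2.4×30×20×450) = 523.8 kN/bolt; interior L_c = 87 − 33 = 54, R_n = 583.2 kN/bolt. φR_n = 0.75 × (3×523.8 + 3×583.2) = 2490.8 kN.
Tension yield (gross): A_g = 295×20 = 5900 mm². φR_n = 0.90 × 300 × 5900 = 1593.0 kN.
Governing: min(1491.8, 2490.8, 1593.0) = 1491.8 kN → bolt shear.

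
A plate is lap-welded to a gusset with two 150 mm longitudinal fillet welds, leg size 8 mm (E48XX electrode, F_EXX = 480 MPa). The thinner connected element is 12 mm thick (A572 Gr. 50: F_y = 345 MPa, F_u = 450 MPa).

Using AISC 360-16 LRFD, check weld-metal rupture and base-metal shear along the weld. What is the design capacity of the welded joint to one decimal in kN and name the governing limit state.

Weld metal: throat = 0.707×8 = 5.656 mm, L = 2×150 = 300 mm. φR_n = 0.75 × 0.6 × 480 × 5.656 × 300 = 366.5 kN.
Base metal shear (12 mm plate): yield φR_n = 1.0×0.6×345×12×300 = 745.2 kN; rupture φR_n = 0.75×0.6×450×12×300 = 729.0 kN; take 729.0 kN (rupture).
Governing: min(366.5, 729.0) = 366.5 kN → weld metal.

366.5 kN (weld metal governs)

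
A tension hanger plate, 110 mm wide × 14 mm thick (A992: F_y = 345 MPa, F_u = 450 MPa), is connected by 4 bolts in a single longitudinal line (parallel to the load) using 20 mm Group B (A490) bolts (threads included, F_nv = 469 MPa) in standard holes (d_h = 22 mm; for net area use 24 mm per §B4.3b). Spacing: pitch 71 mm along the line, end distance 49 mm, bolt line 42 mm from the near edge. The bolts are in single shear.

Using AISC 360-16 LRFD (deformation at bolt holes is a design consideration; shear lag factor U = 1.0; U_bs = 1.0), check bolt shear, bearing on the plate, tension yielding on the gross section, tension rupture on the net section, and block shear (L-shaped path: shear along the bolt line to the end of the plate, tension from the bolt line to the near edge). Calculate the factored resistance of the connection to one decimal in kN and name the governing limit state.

Bolt shear: A_b = π(20)²/4 = 314.16 mm². φR_n = 0.75 × 469 × 314.16 × 4 × 1 = 442.0 kN.
Bearing (14 mm plate, F_u = 450 MPa): end bolts L_c = 49 − 22/2 = 38, R_n = min(1.2×38×14×450, 2.4×20×14×450) = 287.28 kN/bolt; interior L_c = 71 − 22 = 49, R_n = 302.4 kN/bolt. φR_n = 0.75 × (1×287.28 + 3×302.4) = 895.9 kN.
Tension yield (gross): A_g = 110×14 = 1540 mm². φR_n = 0.90 × 345 × 1540 = 478.2 kN.
Tension rupture (net): A_n = (110 − 1×24)×14 = 1204 mm² (U = 1.0, A_e = A_n). φR_n = 0.75 × 450 × 1204 = 406.4 kN.
Block shear: shear path 1×[49+3×71] = 1×262 mm, A_gv = 3668, A_nv = 1×(262 − 3.5×24)×14 = 2492 mm²; tension to near edge: (42 − 0.5×24)×14 = 420 mm². R_n = min(0.6×450×2492, 0.6×345×3668) + 1.0×450×420 = min(672.84, 759.28) + 189 = 861.84 kN. φR_n = 0.75 × 861.84 = 646.4 kN.
Governing: min(442.0, 895.9, 478.2, 406.4, 646.4) = 406.4 kN → net-section rupture.

406.4 kN (net-section rupture governs)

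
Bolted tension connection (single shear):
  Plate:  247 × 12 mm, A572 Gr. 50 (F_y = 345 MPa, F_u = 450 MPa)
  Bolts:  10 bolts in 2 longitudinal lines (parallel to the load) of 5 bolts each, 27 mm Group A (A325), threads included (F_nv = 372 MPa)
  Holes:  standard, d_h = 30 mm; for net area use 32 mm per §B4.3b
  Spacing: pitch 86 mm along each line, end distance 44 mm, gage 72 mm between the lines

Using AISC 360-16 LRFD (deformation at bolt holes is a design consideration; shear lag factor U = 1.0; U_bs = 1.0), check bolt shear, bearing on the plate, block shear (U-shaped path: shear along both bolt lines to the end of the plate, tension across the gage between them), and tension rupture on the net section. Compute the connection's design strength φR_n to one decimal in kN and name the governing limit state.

741.2 kN (net-section rupture governs)

Bolt shear: A_b = π(27)²/4 = 572.56 mm². φR_n = 0.75 × 372 × 572.56 × 10 × 1 = 1597.4 kN.
Bearing (12 mm plate, F_u = 450 MPa): end bolts L_c = 44 − 30/2 = 29, R_n = min(1.2×29×12×450, 2.4×27×12×450) = 187.92 kN/bolt; interior L_c = 86 − 30 = 56, R_n = 349.92 kN/bolt. φR_n = 0.75 × (2×187.92 + 8×349.92) = 2381.4 kN.
Block shear: shear path 2×[44+4×86] = 2×388 mm, A_gv = 9312, A_nv = 2×(388 − 4.5×32)×12 = 5856 mm²; tension across gage: (72 − 1×32)×12 = 480 mm². R_n = min(0.6×450×5856, 0.6×345×9312) + 1.0×450×480 = min(1581.1, 1927.6) + 216 = 1797.1 kN. φR_n = 0.75 × 1797.1 = 1347.8 kN.
Tension rupture (net): A_n = (247 − 2×32)×12 = 2196 mm² (U = 1.0, A_e = A_n). φR_n = 0.75 × 450 × 2196 = 741.2 kN.
Governing: min(1597.4, 2381.4, 1347.8, 741.2) = 741.2 kN → net-section rupture.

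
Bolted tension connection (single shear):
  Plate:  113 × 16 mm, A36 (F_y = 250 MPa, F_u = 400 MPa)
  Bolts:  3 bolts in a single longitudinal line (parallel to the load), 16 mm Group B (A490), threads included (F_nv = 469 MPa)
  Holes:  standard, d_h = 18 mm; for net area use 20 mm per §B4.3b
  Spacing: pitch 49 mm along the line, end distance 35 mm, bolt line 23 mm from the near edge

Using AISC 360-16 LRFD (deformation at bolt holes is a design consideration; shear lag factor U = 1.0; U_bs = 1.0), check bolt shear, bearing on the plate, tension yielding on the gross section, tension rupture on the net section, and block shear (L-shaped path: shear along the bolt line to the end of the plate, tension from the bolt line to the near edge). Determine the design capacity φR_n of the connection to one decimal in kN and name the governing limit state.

Bolt shear: A_b = π(16)²/4 = 201.06 mm². φR_n = 0.75 × 469 × 201.06 × 3 × 1 = 212.2 kN.
Bearing (16 mm plate, F_u = 400 MPa): end bolts L_c = 35 − 18/2 = 26, R_n = min(1.2×26×16×400, 2.4×16×16×400) = 199.68 kN/bolt; interior L_c = 49 − 18 = 31, R_n = 238.08 kN/bolt. φR_n = 0.75 × (1×199.68 + 2×238.08) = 506.9 kN.
Tension yield (gross): A_g = 113×16 = 1808 mm². φR_n = 0.90 × 250 × 1808 = 406.8 kN.
Tension rupture (net): A_n = (113 − 1×20)×16 = 1488 mm² (U = 1.0, A_e = A_n). φR_n = 0.75 × 400 × 1488 = 446.4 kN.
Block shear: shear path 1×[35+2×49] = 1×133 mm, A_gv = 2128, A_nv = 1×(133 − 2.5×20)×16 = 1328 mm²; tension to near edge: (23 − 0.5×20)×16 = 208 mm². R_n = min(0.6×400×1328, 0.6×250×2128) + 1.0×400×208 = min(318.72, 319.2) + 83.2 = 401.92 kN. φR_n = 0.75 × 401.92 = 301.4 kN.
Governing: min(212.2, 506.9, 406.8, 446.4, 301.4) = 212.2 kN → bolt shear.

212.2 kN (bolt shear governs)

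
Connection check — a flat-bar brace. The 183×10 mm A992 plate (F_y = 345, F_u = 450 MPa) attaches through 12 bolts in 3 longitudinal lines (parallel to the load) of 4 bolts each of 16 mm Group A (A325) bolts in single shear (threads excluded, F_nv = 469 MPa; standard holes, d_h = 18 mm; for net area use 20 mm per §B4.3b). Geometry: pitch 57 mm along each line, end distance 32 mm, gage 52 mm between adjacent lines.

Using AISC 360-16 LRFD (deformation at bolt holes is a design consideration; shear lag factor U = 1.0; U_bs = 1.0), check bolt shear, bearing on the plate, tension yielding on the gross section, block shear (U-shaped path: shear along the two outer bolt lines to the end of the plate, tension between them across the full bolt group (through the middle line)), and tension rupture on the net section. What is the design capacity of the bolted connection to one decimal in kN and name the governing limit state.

Bolt shear: A_b = π(16)²/4 = 201.06 mm². φR_n = 0.75 × 469 × 201.06 × 12 × 1 = 848.7 kN.
Bearing (10 mm plate, F_u = 450 MPa): end bolts L_c = 32 − 18/2 = 23, R_n = min(1.2×23×10×450, 2.4×16×10×450) = 124.2 kN/bolt; interior L_c = 57 − 18 = 39, R_n = 172.8 kN/bolt. φR_n = 0.75 × (3×124.2 + 9×172.8) = 1445.9 kN.
Tension yield (gross): A_g = 183×10 = 1830 mm². φR_n = 0.90 × 345 × 1830 = 568.2 kN.
Block shear: shear path 2×[32+3×57] = 2×203 mm, A_gv = 4060, A_nv = 2×(203 − 3.5×20)×10 = 2660 mm²; tension across gage: (104 − 2×20)×10 = 640 mm². R_n = min(0.6×450×2660, 0.6×345×4060) + 1.0×450×640 = min(718.2, 840.42) + 288 = 1006.2 kN. φR_n = 0.75 × 1006.2 = 754.7 kN.
Tension rupture (net): A_n = (183 − 3×20)×10 = 1230 mm² (U = 1.0, A_e = A_n). φR_n = 0.75 × 450 × 1230 = 415.1 kN.
Governing: min(848.7, 1445.9, 568.2, 754.7, 415.1) = 415.1 kN → net-section rupture.

415.1 kN (net-section rupture governs)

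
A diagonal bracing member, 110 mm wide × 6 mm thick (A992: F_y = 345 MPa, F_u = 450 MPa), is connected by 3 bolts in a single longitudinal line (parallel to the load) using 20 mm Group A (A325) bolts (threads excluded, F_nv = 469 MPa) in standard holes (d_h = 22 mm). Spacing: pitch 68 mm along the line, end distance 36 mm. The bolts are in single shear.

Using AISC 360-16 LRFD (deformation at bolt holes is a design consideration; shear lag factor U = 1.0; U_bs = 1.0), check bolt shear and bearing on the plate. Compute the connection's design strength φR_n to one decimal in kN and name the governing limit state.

Bolt shear: A_b = π(20)²/4 = 314.16 mm². φR_n = 0.75 × 469 × 314.16 × 3 × 1 = 331.5 kN.
Bearing (6 mm plate, F_u = 450 MPa): end bolts L_c = 36 − 22/2 = 25, R_n = min(1.2×25×6×450, 2.4×20×6×450) = 81 kN/bolt; interior L_c = 68 − 22 = 46, R_n = 129.6 kN/bolt. φR_n = 0.75 × (1×81 + 2×129.6) = 255.2 kN.
Governing: min(331.5, 255.2) = 255.2 kN → bearing.

255.2 kN (bearing governs)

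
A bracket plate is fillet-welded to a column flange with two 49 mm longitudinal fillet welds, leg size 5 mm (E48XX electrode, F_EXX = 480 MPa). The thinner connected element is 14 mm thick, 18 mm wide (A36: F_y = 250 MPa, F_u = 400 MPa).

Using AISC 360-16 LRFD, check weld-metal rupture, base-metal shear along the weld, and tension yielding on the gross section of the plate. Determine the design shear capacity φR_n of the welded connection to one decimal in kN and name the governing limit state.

56.7 kN (gross-section yield governs)

Weld metal: throat = 0.707×5 = 3.535 mm, L = 2×49 = 98 mm. φR_n = 0.75 × 0.6 × 480 × 3.535 × 98 = 74.8 kN.
Base metal shear (14 mm plate): yield φR_n = 1.0×0.6×250×14×98 = 205.8 kN; rupture φR_n = 0.75×0.6×400×14×98 = 247.0 kN; take 205.8 kN (yield).
Tension yield (gross): A_g = 18×14 = 252 mm². φR_n = 0.90 × 250 × 252 = 56.7 kN.
Governing: min(74.8, 205.8, 56.7) = 56.7 kN → gross-section yield.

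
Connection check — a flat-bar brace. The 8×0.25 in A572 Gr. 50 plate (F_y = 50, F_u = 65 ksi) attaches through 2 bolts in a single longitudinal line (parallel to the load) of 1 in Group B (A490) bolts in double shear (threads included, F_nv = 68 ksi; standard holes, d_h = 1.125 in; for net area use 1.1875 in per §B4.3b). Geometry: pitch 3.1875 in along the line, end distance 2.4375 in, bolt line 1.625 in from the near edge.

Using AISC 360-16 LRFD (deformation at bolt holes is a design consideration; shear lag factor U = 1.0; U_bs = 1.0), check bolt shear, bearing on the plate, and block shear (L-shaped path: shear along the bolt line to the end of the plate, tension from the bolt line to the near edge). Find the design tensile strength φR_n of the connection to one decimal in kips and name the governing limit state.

40.7 kips (block shear governs)

Bolt shear: A_b = π(1)²/4 = 0.7854 in². φR_n = 0.75 × 68 × 0.7854 × 2 × 2 = 160.2 kips.
Bearing (0.25 in plate, F_u = 65 ksi): end bolts L_c = 2.4375 − 1.125/2 = 1.875, R_n = min(1.2×1.875×0.25×65, 2.4×1×0.25×65) = 36.563 kips/bolt; interior L_c = 3.1875 − 1.125 = 2.0625, R_n = 39 kips/bolt. φR_n = 0.75 × (1×36.563 + 1×39) = 56.7 kips.
Block shear: shear path 1×[2.4375+1×3.1875] = 1×5.625 in, A_gv = 1.4063, A_nv = 1×(5.625 − 1.5×1.1875)×0.25 = 0.96094 in²; tension to near edge: (1.625 − 0.5×1.1875)×0.25 = 0.25781 in². R_n = min(0.6×65×0.96094, 0.6×50×1.4063) + 1.0×65×0.25781 = min(37.477, 42.189) + 16.758 = 54.235 kips. φR_n = 0.75 × 54.235 = 40.7 kips.
Governing: min(160.2, 56.7, 40.7) = 40.7 kips → block shear.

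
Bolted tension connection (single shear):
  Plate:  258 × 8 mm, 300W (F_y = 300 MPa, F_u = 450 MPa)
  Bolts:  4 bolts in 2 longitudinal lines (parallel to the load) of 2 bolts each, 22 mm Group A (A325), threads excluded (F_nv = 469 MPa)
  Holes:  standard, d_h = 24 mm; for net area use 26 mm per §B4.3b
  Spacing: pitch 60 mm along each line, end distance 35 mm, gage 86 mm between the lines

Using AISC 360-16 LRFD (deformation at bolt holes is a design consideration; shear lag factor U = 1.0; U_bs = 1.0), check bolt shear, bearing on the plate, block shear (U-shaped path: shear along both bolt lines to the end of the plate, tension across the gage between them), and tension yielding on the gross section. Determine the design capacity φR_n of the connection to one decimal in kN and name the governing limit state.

Bolt shear: A_b = π(22)²/4 = 380.13 mm². φR_n = 0.75 × 469 × 380.13 × 4 × 1 = 534.8 kN.
Bearing (8 mm plate, F_u = 450 MPa): end bolts L_c = 35 − 24/2 = 23, R_n = min(1.2×23×8×450, 2.4×22×8×450) = 99.36 kN/bolt; interior L_c = 60 − 24 = 36, R_n = 155.52 kN/bolt. φR_n = 0.75 × (2×99.36 + 2×155.52) = 382.3 kN.
Block shear: shear path 2×[35+1×60] = 2×95 mm, A_gv = 1520, A_nv = 2×(95 − 1.5×26)×8 = 896 mm²; tension across gage: (86 − 1×26)×8 = 480 mm². R_n = min(0.6×450×896, 0.6×300×1520) + 1.0×450×480 = min(241.92, 273.6) + 216 = 457.92 kN. φR_n = 0.75 × 457.92 = 343.4 kN.
Tension yield (gross): A_g = 258×8 = 2064 mm². φR_n = 0.90 × 300 × 2064 = 557.3 kN.
Governing: min(534.8, 382.3, 343.4, 557.3) = 343.4 kN → block shear.

343.4 kN (block shear governs)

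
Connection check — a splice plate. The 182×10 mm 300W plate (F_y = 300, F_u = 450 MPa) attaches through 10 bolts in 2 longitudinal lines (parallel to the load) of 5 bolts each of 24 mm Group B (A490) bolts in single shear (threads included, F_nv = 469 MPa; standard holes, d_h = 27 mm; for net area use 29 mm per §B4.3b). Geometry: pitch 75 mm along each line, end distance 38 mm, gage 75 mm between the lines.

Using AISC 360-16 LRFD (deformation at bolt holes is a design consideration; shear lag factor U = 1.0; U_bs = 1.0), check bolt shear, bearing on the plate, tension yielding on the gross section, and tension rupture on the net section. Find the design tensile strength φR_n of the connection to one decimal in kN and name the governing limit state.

Bolt shear: A_b = π(24)²/4 = 452.39 mm². φR_n = 0.75 × 469 × 452.39 × 10 × 1 = 1591.3 kN.
Bearing (10 mm plate, F_u = 450 MPa): end bolts L_c = 38 − 27/2 = 24.5, R_n = min(1.2×24.5×10×450, 2.4×24×10×450) = 132.3 kN/bolt; interior L_c = 75 − 27 = 48, R_n = 259.2 kN/bolt. φR_n = 0.75 × (2×132.3 + 8×259.2) = 1753.7 kN.
Tension yield (gross): A_g = 182×10 = 1820 mm². φR_n = 0.90 × 300 × 1820 = 491.4 kN.
Tension rupture (net): A_n = (182 − 2×29)×10 = 1240 mm² (U = 1.0, A_e = A_n). φR_n = 0.75 × 450 × 1240 = 418.5 kN.
Governing: min(1591.3, 1753.7, 491.4, 418.5) = 418.5 kN → net-section rupture.

418.5 kN (net-section rupture governs)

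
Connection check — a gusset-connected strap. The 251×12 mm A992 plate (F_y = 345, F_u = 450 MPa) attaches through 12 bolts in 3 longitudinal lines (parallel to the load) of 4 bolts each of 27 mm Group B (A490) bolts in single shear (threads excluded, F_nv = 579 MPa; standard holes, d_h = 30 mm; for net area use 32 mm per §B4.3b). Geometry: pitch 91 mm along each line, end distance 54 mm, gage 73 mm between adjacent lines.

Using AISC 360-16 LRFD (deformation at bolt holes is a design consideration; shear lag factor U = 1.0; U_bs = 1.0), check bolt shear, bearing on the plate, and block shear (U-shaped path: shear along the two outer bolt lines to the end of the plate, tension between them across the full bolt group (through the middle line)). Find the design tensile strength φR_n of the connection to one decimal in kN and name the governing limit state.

1377.0 kN (block shear governs)

Bolt shear: A_b = π(27)²/4 = 572.56 mm². φR_n = 0.75 × 579 × 572.56 × 12 × 1 = 2983.6 kN.
Bearing (12 mm plate, F_u = 450 MPa): end bolts L_c = 54 − 30/2 = 39, R_n = min(1.2×39×12×450, 2.4×27×12×450) = 252.72 kN/bolt; interior L_c = 91 − 30 = 61, R_n = 349.92 kN/bolt. φR_n = 0.75 × (3×252.72 + 9×349.92) = 2930.6 kN.
Block shear: shear path 2×[54+3×91] = 2×327 mm, A_gv = 7848, A_nv = 2×(327 − 3.5×32)×12 = 5160 mm²; tension across gage: (146 − 2×32)×12 = 984 mm². R_n = min(0.6×450×5160, 0.6×345×7848) + 1.0×450×984 = min(1393.2, 1624.5) + 442.8 = 1836 kN. φR_n = 0.75 × 1836 = 1377.0 kN.
Governing: min(2983.6, 2930.6, 1377.0) = 1377.0 kN → block shear.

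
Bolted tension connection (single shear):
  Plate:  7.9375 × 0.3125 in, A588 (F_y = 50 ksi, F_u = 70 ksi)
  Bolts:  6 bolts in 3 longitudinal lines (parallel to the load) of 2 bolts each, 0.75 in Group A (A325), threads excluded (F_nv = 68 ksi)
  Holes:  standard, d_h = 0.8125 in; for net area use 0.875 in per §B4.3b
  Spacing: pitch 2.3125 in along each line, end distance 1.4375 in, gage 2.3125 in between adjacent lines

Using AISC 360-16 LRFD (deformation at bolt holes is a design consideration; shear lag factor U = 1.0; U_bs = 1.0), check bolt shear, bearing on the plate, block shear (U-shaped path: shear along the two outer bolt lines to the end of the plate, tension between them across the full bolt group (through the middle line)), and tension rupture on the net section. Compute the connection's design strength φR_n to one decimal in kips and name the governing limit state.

87.2 kips (net-section rupture governs)

Bolt shear: A_b = π(0.75)²/4 = 0.44179 in². φR_n = 0.75 × 68 × 0.44179 × 6 × 1 = 135.2 kips.
Bearing (0.3125 in plate, F_u = 70 ksi): end bolts L_c = 1.4375 − 0.8125/2 = 1.03125, R_n = min(1.2×1.03125×0.3125×70, 2.4×0.75×0.3125×70) = 27.07 kips/bolt; interior L_c = 2.3125 − 0.8125 = 1.5, R_n = 39.375 kips/bolt. φR_n = 0.75 × (3×27.07 + 3×39.375) = 149.5 kips.
Block shear: shear path 2×[1.4375+1×2.3125] = 2×3.75 in, A_gv = 2.3438, A_nv = 2×(3.75 − 1.5×0.875)×0.3125 = 1.5234 in²; tension across gage: (4.625 − 2×0.875)×0.3125 = 0.89844 in². R_n = min(0.6×70×1.5234, 0.6×50×2.3438) + 1.0×70×0.89844 = min(63.983, 70.314) + 62.891 = 126.87 kips. φR_n = 0.75 × 126.87 = 95.2 kips.
Tension rupture (net): A_n = (7.9375 − 3×0.875)×0.3125 = 1.6602 in² (U = 1.0, A_e = A_n). φR_n = 0.75 × 70 × 1.6602 = 87.2 kips.
Governing: min(135.2, 149.5, 95.2, 87.2) = 87.2 kips → net-section rupture.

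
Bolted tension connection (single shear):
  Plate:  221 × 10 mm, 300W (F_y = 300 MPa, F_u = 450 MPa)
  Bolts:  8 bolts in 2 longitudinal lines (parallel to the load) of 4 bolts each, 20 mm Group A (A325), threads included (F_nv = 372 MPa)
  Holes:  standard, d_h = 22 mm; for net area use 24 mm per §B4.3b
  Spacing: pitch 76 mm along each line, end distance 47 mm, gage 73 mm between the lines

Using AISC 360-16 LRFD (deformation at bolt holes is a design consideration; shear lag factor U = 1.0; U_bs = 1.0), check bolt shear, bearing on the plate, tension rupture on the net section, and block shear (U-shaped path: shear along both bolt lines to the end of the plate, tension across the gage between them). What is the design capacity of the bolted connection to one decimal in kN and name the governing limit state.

Bolt shear: A_b = π(20)²/4 = 314.16 mm². φR_n = 0.75 × 372 × 314.16 × 8 × 1 = 701.2 kN.
Bearing (10 mm plate, F_u = 450 MPa): end bolts L_c = 47 − 22/2 = 36, R_n = min(1.2×36×10×450, 2.4×20×10×450) = 194.4 kN/bolt; interior L_c = 76 − 22 = 54, R_n = 216 kN/bolt. φR_n = 0.75 × (2×194.4 + 6×216) = 1263.6 kN.
Tension rupture (net): A_n = (221 − 2×24)×10 = 1730 mm² (U = 1.0, A_e = A_n). φR_n = 0.75 × 450 × 1730 = 583.9 kN.
Block shear: shear path 2×[47+3×76] = 2×275 mm, A_gv = 5500, A_nv = 2×(275 − 3.5×24)×10 = 3820 mm²; tension across gage: (73 − 1×24)×10 = 490 mm². R_n = min(0.6×450×3820, 0.6×300×5500) + 1.0×450×490 = min(1031.4, 990) + 220.5 = 1210.5 kN. φR_n = 0.75 × 1210.5 = 907.9 kN.
Governing: min(701.2, 1263.6, 583.9, 907.9) = 583.9 kN → net-section rupture.

583.9 kN (net-section rupture governs)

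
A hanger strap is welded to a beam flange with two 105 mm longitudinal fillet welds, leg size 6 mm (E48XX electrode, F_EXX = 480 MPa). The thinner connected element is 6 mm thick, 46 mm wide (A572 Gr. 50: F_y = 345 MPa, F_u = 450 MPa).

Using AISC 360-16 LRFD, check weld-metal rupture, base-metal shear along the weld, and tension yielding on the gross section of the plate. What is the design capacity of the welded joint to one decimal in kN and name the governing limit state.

85.7 kN (gross-section yield governs)

Weld metal: throat = 0.707×6 = 4.242 mm, L = 2×105 = 210 mm. φR_n = 0.75 × 0.6 × 480 × 4.242 × 210 = 192.4 kN.
Base metal shear (6 mm plate): yield φR_n = 1.0×0.6×345×6×210 = 260.8 kN; rupture φR_n = 0.75×0.6×450×6×210 = 255.2 kN; take 255.2 kN (rupture).
Tension yield (gross): A_g = 46×6 = 276 mm². φR_n = 0.90 × 345 × 276 = 85.7 kN.
Governing: min(192.4, 255.2, 85.7) = 85.7 kN → gross-section yield.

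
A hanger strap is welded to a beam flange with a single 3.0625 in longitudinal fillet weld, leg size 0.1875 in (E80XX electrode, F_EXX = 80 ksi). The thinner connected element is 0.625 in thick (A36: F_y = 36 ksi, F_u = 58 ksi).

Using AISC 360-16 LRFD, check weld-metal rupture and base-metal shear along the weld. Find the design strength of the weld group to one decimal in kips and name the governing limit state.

14.6 kips (weld metal governs)

Weld metal: throat = 0.707×0.1875 = 0.13256 in, L = 3.0625 in. φR_n = 0.75 × 0.6 × 80 × 0.13256 × 3.0625 = 14.6 kips.
Base metal shear (0.625 in plate): yield φR_n = 1.0×0.6×36×0.625×3.0625 = 41.3 kips; rupture φR_n = 0.75×0.6×58×0.625×3.0625 = 50.0 kips; take 41.3 kips (yield).
Governing: min(14.6, 41.3) = 14.6 kips → weld metal.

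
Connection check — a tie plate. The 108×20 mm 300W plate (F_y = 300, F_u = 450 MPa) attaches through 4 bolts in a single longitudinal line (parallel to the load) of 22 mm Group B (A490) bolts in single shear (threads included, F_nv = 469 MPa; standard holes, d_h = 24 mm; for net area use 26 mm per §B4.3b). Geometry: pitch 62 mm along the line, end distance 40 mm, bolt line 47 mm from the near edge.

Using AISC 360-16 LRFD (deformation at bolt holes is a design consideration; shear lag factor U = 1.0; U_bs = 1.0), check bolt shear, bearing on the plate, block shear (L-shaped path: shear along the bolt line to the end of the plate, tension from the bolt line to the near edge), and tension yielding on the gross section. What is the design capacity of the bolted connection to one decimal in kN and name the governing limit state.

534.8 kN (bolt shear governs)

Bolt shear: A_b = π(22)²/4 = 380.13 mm². φR_n = 0.75 × 469 × 380.13 × 4 × 1 = 534.8 kN.
Bearing (20 mm plate, F_u = 450 MPa): end bolts L_c = 40 − 24/2 = 28, R_n = min(1.2×28×20×450, 2.4×22×20×450) = 302.4 kN/bolt; interior L_c = 62 − 24 = 38, R_n = 410.4 kN/bolt. φR_n = 0.75 × (1×302.4 + 3×410.4) = 1150.2 kN.
Block shear: shear path 1×[40+3×62] = 1×226 mm, A_gv = 4520, A_nv = 1×(226 − 3.5×26)×20 = 2700 mm²; tension to near edge: (47 − 0.5×26)×20 = 680 mm². R_n = min(0.6×450×2700, 0.6×300×4520) + 1.0×450×680 = min(729, 813.6) + 306 = 1035 kN. φR_n = 0.75 × 1035 = 776.3 kN.
Tension yield (gross): A_g = 108×20 = 2160 mm². φR_n = 0.90 × 300 × 2160 = 583.2 kN.
Governing: min(534.8, 1150.2, 776.3, 583.2) = 534.8 kN → bolt shear.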